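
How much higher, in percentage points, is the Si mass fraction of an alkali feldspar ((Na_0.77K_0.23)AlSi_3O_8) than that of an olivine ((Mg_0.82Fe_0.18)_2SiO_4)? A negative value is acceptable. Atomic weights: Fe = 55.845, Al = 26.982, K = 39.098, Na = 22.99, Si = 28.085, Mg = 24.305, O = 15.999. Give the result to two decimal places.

13.21 percentage points

First mineral: 84.255 g Si in 265.924 g formula = 31.68 wt% Si.
Second mineral: 28.085 g Si in 152.045 g formula = 18.47 wt% Si.
31.68% − 18.47% gives a difference of 13.21 percentage points.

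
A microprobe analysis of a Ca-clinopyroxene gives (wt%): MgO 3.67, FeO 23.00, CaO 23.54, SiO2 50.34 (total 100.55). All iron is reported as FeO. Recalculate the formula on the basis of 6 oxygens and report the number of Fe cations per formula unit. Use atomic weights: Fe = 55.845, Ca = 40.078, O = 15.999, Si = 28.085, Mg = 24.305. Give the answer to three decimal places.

0.766 Fe apfu

MgO: 3.67/40.304 = 0.09106 mol → 0.09106 mol Mg, 0.09106 mol O.
FeO: 23.00/71.844 = 0.32014 mol → 0.32014 mol Fe, 0.32014 mol O.
CaO: 23.54/56.077 = 0.41978 mol → 0.41978 mol Ca, 0.41978 mol O.
SiO2: 50.34/60.083 = 0.83784 mol → 0.83784 mol Si, 1.67568 mol O.
Total oxygen = 2.50666 mol. Normalization factor = 6/2.50666 = 2.39362.
Fe per 6 O = 0.32014 × 2.39362 = 0.766.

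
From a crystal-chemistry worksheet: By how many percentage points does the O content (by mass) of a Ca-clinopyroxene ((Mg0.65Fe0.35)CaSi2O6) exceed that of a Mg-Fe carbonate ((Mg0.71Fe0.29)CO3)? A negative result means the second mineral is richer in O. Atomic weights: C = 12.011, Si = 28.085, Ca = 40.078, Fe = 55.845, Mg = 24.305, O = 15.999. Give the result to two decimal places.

M((Mg0.65Fe0.35)CaSi2O6) = 227.586 g/mol, so wt% O = 95.994/227.586 × 100 = 42.18%.
M((Mg0.71Fe0.29)CO3) = 93.460 g/mol, so wt% O = 47.997/93.460 × 100 = 51.36%.
42.18 − 51.36 = -9.18 pp.

-9.18 percentage points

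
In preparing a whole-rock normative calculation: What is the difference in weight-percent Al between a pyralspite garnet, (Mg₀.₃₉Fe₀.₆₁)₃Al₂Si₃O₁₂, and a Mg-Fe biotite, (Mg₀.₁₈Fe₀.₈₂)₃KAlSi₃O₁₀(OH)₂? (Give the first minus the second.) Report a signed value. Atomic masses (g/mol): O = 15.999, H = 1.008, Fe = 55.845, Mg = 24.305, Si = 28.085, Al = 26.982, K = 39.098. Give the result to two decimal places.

Al in (Mg₀.₃₉Fe₀.₆₁)₃Al₂Si₃O₁₂: molar mass 460.840 g/mol; 2×26.982 = 53.964 g → 11.71 wt%.
Al in (Mg₀.₁₈Fe₀.₈₂)₃KAlSi₃O₁₀(OH)₂: molar mass 494.842 g/mol; 1×26.982 = 26.982 g → 5.45 wt%.
Difference = 11.71 − 5.45 = 6.26 percentage points.

6.26 percentage points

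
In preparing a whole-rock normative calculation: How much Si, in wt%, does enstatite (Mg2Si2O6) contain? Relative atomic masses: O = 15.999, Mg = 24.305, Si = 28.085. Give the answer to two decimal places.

27.98 wt%

M(Mg2Si2O6) = 200.774 g/mol.
Si contributes 2 × 28.085 = 56.170 g per mole.
56.170/200.774 = 0.2798 → 27.98%.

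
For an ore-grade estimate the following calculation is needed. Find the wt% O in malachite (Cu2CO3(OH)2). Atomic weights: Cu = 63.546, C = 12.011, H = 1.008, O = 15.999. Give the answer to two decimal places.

36.18 wt%

Formula mass = 2·63.546 + 1·12.011 + 5·15.999 + 2·1.008 = 221.114 g/mol, of which 79.995 g is O.
So O makes up 79.995/221.114 = 0.3618 of the mass, i.e. 36.18%.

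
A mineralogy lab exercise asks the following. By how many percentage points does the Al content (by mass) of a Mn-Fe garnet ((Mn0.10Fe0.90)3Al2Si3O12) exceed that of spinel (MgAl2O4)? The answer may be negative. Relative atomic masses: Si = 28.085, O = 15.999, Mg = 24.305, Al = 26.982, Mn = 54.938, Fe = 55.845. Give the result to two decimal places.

First mineral: 53.964 g Al in 497.470 g formula = 10.85 wt% Al.
Second mineral: 53.964 g Al in 142.265 g formula = 37.93 wt% Al.
10.85% − 37.93% gives a difference of -27.08 percentage points.

-27.08 percentage points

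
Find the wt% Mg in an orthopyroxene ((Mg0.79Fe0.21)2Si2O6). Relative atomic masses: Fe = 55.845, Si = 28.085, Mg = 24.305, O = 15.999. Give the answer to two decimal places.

Molar mass of (Mg0.79Fe0.21)2Si2O6: 1.58*24.305 + 0.42*55.845 + 2*28.085 + 6*15.999 = 214.021 g/mol.
Mass of Mg per formula unit: 1.58 × 24.305 = 38.402 g.
Weight fraction Mg = 38.402 / 214.021 = 0.1794.

17.94 wt%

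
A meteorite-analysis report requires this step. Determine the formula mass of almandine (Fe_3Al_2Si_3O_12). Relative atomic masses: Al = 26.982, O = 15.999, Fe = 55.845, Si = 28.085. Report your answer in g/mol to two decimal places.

497.74 g/mol

Fe: 3 × 55.845 = 167.5350
Al: 2 × 26.982 = 53.9640
Si: 3 × 28.085 = 84.2550
O: 12 × 15.999 = 191.9880
Summing the contributions gives the formula mass.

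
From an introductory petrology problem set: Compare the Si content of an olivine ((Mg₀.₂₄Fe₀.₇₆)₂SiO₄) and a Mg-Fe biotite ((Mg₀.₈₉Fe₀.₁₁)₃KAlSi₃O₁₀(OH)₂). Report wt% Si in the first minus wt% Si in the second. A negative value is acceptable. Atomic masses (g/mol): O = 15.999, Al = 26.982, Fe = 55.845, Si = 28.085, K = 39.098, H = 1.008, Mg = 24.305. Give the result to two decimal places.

-4.81 percentage points

First mineral: 28.085 g Si in 188.632 g formula = 14.89 wt% Si.
Second mineral: 84.255 g Si in 427.662 g formula = 19.70 wt% Si.
14.89% − 19.70% gives a difference of -4.81 percentage points.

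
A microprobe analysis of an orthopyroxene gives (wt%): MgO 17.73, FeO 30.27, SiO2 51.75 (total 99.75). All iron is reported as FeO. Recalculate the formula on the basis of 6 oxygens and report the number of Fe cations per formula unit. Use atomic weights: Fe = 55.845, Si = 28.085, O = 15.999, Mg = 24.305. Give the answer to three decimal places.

MgO: 17.73/40.304 = 0.43991 mol → 0.43991 mol Mg, 0.43991 mol O.
FeO: 30.27/71.844 = 0.42133 mol → 0.42133 mol Fe, 0.42133 mol O.
SiO2: 51.75/60.083 = 0.86131 mol → 0.86131 mol Si, 1.72262 mol O.
Total oxygen = 2.58386 mol. Normalization factor = 6/2.58386 = 2.32211.
Fe per 6 O = 0.42133 × 2.32211 = 0.978.

0.978 Fe apfu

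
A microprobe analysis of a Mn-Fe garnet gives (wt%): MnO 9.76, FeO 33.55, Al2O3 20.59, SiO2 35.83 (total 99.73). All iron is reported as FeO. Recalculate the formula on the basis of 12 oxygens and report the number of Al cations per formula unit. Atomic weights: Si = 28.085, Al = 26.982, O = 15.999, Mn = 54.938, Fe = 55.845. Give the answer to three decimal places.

2.017 Al apfu

9.76 wt% MnO ÷ 70.937 g/mol = 0.13759 mol, giving 0.13759 Mn and 0.13759 O.
33.55 wt% FeO ÷ 71.844 g/mol = 0.46698 mol, giving 0.46698 Fe and 0.46698 O.
20.59 wt% Al2O3 ÷ 101.961 g/mol = 0.20194 mol, giving 0.40388 Al and 0.60582 O.
35.83 wt% SiO2 ÷ 60.083 g/mol = 0.59634 mol, giving 0.59634 Si and 1.19268 O.
Oxygen sums to 2.40307; scaling by 12/2.40307 = 4.99361 puts the formula on 12 O.
Al: 0.40388 × 4.99361 = 2.017 atoms per formula unit.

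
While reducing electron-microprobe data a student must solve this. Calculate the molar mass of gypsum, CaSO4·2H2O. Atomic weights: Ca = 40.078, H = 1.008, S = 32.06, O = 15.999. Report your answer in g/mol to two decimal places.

Ca: 1 × 40.078 = 40.0780
S: 1 × 32.06 = 32.0600
O: 6 × 15.999 = 95.9940
H: 4 × 1.008 = 4.0320
Summing the contributions gives the formula mass.

172.16 g/mol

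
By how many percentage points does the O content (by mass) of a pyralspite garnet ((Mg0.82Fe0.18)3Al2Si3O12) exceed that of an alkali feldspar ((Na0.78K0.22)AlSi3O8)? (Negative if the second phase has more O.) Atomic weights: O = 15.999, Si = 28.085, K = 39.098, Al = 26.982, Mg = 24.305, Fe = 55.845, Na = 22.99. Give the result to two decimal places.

-2.47 percentage points

O in (Mg0.82Fe0.18)3Al2Si3O12: molar mass 420.154 g/mol; 12×15.999 = 191.988 g → 45.69 wt%.
O in (Na0.78K0.22)AlSi3O8: molar mass 265.763 g/mol; 8×15.999 = 127.992 g → 48.16 wt%.
Difference = 45.69 − 48.16 = -2.47 percentage points.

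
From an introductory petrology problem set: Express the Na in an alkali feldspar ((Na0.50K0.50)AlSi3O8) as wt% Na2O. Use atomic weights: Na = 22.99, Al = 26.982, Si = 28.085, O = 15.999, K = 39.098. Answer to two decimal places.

5.73 wt%

Formula mass = 270.273 g/mol.
0.50 Na → 0.2500 mol Na2O per formula unit; M(Na2O) = 61.979, so Na2O mass = 15.495 g.
15.495/270.273 × 100 = 5.73 wt%.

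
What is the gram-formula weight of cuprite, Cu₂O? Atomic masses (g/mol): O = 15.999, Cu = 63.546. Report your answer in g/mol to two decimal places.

143.09 g/mol

The formula mass is the sum 2×63.546 + 1×15.999.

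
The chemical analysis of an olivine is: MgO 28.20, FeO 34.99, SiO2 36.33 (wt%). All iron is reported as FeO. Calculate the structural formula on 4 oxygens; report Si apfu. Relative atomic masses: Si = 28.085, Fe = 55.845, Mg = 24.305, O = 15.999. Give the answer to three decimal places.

MgO (M=40.304): mol = 0.69968; Mg = 0.69968, O = 0.69968.
FeO (M=71.844): mol = 0.48703; Fe = 0.48703, O = 0.48703.
SiO2 (M=60.083): mol = 0.60466; Si = 0.60466, O = 1.20932.
ΣO = 2.39603; factor = 4/ΣO = 1.66943.
Si apfu = 0.60466 × 1.66943 = 1.009.

1.009 Si apfu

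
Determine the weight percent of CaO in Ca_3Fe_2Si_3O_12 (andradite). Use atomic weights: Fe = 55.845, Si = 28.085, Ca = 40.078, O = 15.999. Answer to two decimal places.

Molar mass of Ca_3Fe_2Si_3O_12 = 3×40.078 + 2×55.845 + 3×28.085 + 12×15.999 = 508.167 g/mol.
Each formula unit contains 3 Ca, equivalent to 3/1 = 3.0000 mol CaO.
M(CaO) = 1×40.078 + 1×15.999 = 56.077 g/mol.
Mass of CaO per formula unit = 3.0000 × 56.077 = 168.231 g.
CaO wt% = 168.231 / 508.167 × 100 = 33.11%.

33.11 wt%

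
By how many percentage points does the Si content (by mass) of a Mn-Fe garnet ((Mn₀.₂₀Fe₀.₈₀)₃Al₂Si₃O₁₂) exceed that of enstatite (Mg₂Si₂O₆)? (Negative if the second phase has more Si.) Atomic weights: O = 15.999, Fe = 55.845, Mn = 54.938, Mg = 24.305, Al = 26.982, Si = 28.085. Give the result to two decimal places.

-11.03 percentage points

Si in (Mn₀.₂₀Fe₀.₈₀)₃Al₂Si₃O₁₂: molar mass 497.198 g/mol; 3×28.085 = 84.255 g → 16.95 wt%.
Si in Mg₂Si₂O₆: molar mass 200.774 g/mol; 2×28.085 = 56.170 g → 27.98 wt%.
Difference = 16.95 − 27.98 = -11.03 percentage points.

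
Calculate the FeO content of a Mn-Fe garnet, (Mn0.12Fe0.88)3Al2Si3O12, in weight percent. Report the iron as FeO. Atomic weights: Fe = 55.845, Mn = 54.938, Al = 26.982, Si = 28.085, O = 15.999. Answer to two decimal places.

Molar mass of (Mn0.12Fe0.88)3Al2Si3O12 = 0.36×54.938 + 2.64×55.845 + 2×26.982 + 3×28.085 + 12×15.999 = 497.415 g/mol.
Each formula unit contains 2.64 Fe, equivalent to 2.64/1 = 2.6400 mol FeO.
M(FeO) = 1×55.845 + 1×15.999 = 71.844 g/mol.
Mass of FeO per formula unit = 2.6400 × 71.844 = 189.668 g.
FeO wt% = 189.668 / 497.415 × 100 = 38.13%.

38.13 wt%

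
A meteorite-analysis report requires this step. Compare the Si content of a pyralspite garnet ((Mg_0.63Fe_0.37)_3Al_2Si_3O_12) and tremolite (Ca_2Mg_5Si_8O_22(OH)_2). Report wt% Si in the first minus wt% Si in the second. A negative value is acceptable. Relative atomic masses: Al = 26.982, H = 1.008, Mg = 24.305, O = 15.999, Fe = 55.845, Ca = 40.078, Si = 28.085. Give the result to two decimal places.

First mineral: 84.255 g Si in 438.131 g formula = 19.23 wt% Si.
Second mineral: 224.680 g Si in 812.353 g formula = 27.66 wt% Si.
19.23% − 27.66% gives a difference of -8.43 percentage points.

-8.43 percentage points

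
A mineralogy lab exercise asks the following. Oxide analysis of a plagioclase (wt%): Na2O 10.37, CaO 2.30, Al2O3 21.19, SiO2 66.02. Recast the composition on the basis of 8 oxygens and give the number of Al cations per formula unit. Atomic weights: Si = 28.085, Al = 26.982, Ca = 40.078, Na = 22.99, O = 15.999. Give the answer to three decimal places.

10.37 wt% Na2O ÷ 61.979 g/mol = 0.16731 mol, giving 0.33462 Na and 0.16731 O.
2.30 wt% CaO ÷ 56.077 g/mol = 0.04102 mol, giving 0.04102 Ca and 0.04102 O.
21.19 wt% Al2O3 ÷ 101.961 g/mol = 0.20782 mol, giving 0.41564 Al and 0.62346 O.
66.02 wt% SiO2 ÷ 60.083 g/mol = 1.09881 mol, giving 1.09881 Si and 2.19762 O.
Oxygen sums to 3.02941; scaling by 8/3.02941 = 2.64078 puts the formula on 8 O.
Al: 0.41564 × 2.64078 = 1.098 atoms per formula unit.

1.098 Al apfu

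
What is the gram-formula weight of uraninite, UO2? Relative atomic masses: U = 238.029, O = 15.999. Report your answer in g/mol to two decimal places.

The formula mass is the sum 1×238.029 + 2×15.999.

270.03 g/mol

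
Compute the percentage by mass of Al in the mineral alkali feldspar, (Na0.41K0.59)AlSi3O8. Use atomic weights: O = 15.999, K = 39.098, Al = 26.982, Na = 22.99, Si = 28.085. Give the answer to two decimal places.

9.93 mass %

Formula mass = 0.41×22.99 + 0.59×39.098 + 1×26.982 + 3×28.085 + 8×15.999 = 271.723 g/mol, of which 26.982 g is Al.
So Al makes up 26.982/271.723 = 0.0993 of the mass, i.e. 9.93%.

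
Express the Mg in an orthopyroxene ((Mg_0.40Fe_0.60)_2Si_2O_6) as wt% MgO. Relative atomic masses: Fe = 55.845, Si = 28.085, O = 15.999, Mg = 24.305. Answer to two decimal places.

13.51 wt%

Molar mass of (Mg_0.40Fe_0.60)_2Si_2O_6 = 0.80·24.305 + 1.20·55.845 + 2·28.085 + 6·15.999 = 238.622 g/mol.
Each formula unit contains 0.80 Mg, equivalent to 0.80/1 = 0.8000 mol MgO.
M(MgO) = 1×24.305 + 1×15.999 = 40.304 g/mol.
Mass of MgO per formula unit = 0.8000 × 40.304 = 32.243 g.
MgO wt% = 32.243 / 238.622 × 100 = 13.51%.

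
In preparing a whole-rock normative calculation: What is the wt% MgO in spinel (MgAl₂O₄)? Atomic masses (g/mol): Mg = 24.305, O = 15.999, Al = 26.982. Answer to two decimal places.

28.33 wt%

Formula mass = 142.265 g/mol.
1 Mg → 1.0000 mol MgO per formula unit; M(MgO) = 40.304, so MgO mass = 40.304 g.
40.304/142.265 × 100 = 28.33 wt%.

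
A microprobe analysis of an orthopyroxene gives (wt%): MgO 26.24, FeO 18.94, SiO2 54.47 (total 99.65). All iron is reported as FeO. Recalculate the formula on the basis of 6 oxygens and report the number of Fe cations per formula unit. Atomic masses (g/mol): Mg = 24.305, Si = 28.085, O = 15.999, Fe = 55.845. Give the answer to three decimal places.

0.580 Fe apfu

MgO: 26.24/40.304 = 0.65105 mol → 0.65105 mol Mg, 0.65105 mol O.
FeO: 18.94/71.844 = 0.26363 mol → 0.26363 mol Fe, 0.26363 mol O.
SiO2: 54.47/60.083 = 0.90658 mol → 0.90658 mol Si, 1.81316 mol O.
Total oxygen = 2.72784 mol. Normalization factor = 6/2.72784 = 2.19954.
Fe per 6 O = 0.26363 × 2.19954 = 0.580.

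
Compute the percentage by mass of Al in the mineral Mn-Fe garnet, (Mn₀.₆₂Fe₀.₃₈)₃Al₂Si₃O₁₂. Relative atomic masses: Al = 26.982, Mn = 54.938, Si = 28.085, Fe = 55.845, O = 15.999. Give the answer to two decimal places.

Formula mass = 1.86·54.938 + 1.14·55.845 + 2·26.982 + 3·28.085 + 12·15.999 = 496.055 g/mol, of which 53.964 g is Al.
So Al makes up 53.964/496.055 = 0.1088 of the mass, i.e. 10.88%.

10.88 weight percent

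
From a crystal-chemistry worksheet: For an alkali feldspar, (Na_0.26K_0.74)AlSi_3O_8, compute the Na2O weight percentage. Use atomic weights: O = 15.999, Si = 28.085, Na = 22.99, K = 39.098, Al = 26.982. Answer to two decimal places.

2.94 wt%

Formula mass = 274.139 g/mol.
0.26 Na → 0.1300 mol Na2O per formula unit; M(Na2O) = 61.979, so Na2O mass = 8.057 g.
8.057/274.139 × 100 = 2.94 wt%.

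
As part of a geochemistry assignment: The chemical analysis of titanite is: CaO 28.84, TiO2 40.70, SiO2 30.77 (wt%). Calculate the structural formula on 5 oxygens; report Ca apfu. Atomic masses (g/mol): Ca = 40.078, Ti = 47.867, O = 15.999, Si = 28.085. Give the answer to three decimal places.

28.84 wt% CaO ÷ 56.077 g/mol = 0.51429 mol, giving 0.51429 Ca and 0.51429 O.
40.70 wt% TiO2 ÷ 79.865 g/mol = 0.50961 mol, giving 0.50961 Ti and 1.01922 O.
30.77 wt% SiO2 ÷ 60.083 g/mol = 0.51212 mol, giving 0.51212 Si and 1.02424 O.
Oxygen sums to 2.55775; scaling by 5/2.55775 = 1.95484 puts the formula on 5 O.
Ca: 0.51429 × 1.95484 = 1.005 atoms per formula unit.

1.005 Ca apfu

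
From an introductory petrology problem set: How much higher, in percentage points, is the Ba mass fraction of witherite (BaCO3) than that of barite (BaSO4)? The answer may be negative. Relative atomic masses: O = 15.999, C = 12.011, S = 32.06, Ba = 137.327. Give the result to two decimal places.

M(BaCO3) = 197.335 g/mol, so wt% Ba = 137.327/197.335 × 100 = 69.59%.
M(BaSO4) = 233.383 g/mol, so wt% Ba = 137.327/233.383 × 100 = 58.84%.
69.59 − 58.84 = 10.75 pp.

10.75 percentage points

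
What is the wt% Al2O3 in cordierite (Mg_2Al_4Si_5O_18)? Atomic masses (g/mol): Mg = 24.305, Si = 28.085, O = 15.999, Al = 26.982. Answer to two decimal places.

34.86 wt%

Molar mass of Mg_2Al_4Si_5O_18 = 2*24.305 + 4*26.982 + 5*28.085 + 18*15.999 = 584.945 g/mol.
Each formula unit contains 4 Al, equivalent to 4/2 = 2.0000 mol Al2O3.
M(Al2O3) = 2×26.982 + 3×15.999 = 101.961 g/mol.
Mass of Al2O3 per formula unit = 2.0000 × 101.961 = 203.922 g.
Al2O3 wt% = 203.922 / 584.945 × 100 = 34.86%.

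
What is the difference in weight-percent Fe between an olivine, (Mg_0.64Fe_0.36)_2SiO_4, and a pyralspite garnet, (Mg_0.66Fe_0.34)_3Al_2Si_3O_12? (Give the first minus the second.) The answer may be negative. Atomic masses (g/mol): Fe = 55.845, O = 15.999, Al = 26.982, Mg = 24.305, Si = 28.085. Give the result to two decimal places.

M((Mg_0.64Fe_0.36)_2SiO_4) = 163.400 g/mol, so wt% Fe = 40.208/163.400 × 100 = 24.61%.
M((Mg_0.66Fe_0.34)_3Al_2Si_3O_12) = 435.293 g/mol, so wt% Fe = 56.962/435.293 × 100 = 13.09%.
24.61 − 13.09 = 11.52 pp.

11.52 percentage points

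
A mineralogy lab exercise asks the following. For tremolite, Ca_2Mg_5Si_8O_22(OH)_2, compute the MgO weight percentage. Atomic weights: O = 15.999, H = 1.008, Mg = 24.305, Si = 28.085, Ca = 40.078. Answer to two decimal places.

Molar mass of Ca_2Mg_5Si_8O_22(OH)_2 = 2×40.078 + 5×24.305 + 8×28.085 + 24×15.999 + 2×1.008 = 812.353 g/mol.
Each formula unit contains 5 Mg, equivalent to 5/1 = 5.0000 mol MgO.
M(MgO) = 1×24.305 + 1×15.999 = 40.304 g/mol.
Mass of MgO per formula unit = 5.0000 × 40.304 = 201.520 g.
MgO wt% = 201.520 / 812.353 × 100 = 24.81%.

24.81 wt%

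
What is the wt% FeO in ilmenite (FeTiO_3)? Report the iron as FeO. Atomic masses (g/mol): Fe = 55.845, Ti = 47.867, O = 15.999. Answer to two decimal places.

Molar mass of FeTiO_3 = 1·55.845 + 1·47.867 + 3·15.999 = 151.709 g/mol.
Each formula unit contains 1 Fe, equivalent to 1/1 = 1.0000 mol FeO.
M(FeO) = 1×55.845 + 1×15.999 = 71.844 g/mol.
Mass of FeO per formula unit = 1.0000 × 71.844 = 71.844 g.
FeO wt% = 71.844 / 151.709 × 100 = 47.36%.

47.36 wt%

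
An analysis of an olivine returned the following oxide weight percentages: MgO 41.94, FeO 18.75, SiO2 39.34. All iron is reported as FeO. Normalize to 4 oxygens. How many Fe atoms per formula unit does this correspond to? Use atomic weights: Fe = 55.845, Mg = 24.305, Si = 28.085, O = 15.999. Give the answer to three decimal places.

0.400 Fe apfu

MgO (M=40.304): mol = 1.04059; Mg = 1.04059, O = 1.04059.
FeO (M=71.844): mol = 0.26098; Fe = 0.26098, O = 0.26098.
SiO2 (M=60.083): mol = 0.65476; Si = 0.65476, O = 1.30952.
ΣO = 2.61109; factor = 4/ΣO = 1.53193.
Fe apfu = 0.26098 × 1.53193 = 0.400.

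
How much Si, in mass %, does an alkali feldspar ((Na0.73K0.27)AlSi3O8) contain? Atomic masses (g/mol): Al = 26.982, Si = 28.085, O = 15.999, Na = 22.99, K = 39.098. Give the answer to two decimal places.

Formula mass = 0.73*22.99 + 0.27*39.098 + 1*26.982 + 3*28.085 + 8*15.999 = 266.568 g/mol, of which 84.255 g is Si.
So Si makes up 84.255/266.568 = 0.3161 of the mass, i.e. 31.61%.

31.61 mass %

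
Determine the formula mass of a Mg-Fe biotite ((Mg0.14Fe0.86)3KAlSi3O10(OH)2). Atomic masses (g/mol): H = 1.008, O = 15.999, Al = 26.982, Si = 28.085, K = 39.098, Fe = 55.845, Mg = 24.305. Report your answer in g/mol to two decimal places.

498.63 g/mol

Mg: 0.42 × 24.305 = 10.2081
Fe: 2.58 × 55.845 = 144.0801
K: 1 × 39.098 = 39.0980
Al: 1 × 26.982 = 26.9820
Si: 3 × 28.085 = 84.2550
O: 12 × 15.999 = 191.9880
H: 2 × 1.008 = 2.0160
Summing the contributions gives the formula mass.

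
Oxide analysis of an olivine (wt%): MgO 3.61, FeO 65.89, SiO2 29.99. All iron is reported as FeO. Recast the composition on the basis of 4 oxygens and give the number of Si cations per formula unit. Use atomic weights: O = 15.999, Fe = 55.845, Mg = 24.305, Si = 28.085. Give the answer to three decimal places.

3.61 wt% MgO ÷ 40.304 g/mol = 0.08957 mol, giving 0.08957 Mg and 0.08957 O.
65.89 wt% FeO ÷ 71.844 g/mol = 0.91713 mol, giving 0.91713 Fe and 0.91713 O.
29.99 wt% SiO2 ÷ 60.083 g/mol = 0.49914 mol, giving 0.49914 Si and 0.99828 O.
Oxygen sums to 2.00498; scaling by 4/2.00498 = 1.99503 puts the formula on 4 O.
Si: 0.49914 × 1.99503 = 0.996 atoms per formula unit.

0.996 Si apfu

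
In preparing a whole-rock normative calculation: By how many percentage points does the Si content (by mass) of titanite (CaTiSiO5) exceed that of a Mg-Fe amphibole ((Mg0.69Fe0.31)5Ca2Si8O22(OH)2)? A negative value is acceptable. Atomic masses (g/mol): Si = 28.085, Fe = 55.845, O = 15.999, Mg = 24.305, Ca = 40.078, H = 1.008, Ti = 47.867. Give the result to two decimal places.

Si in CaTiSiO5: molar mass 196.025 g/mol; 1×28.085 = 28.085 g → 14.33 wt%.
Si in (Mg0.69Fe0.31)5Ca2Si8O22(OH)2: molar mass 861.240 g/mol; 8×28.085 = 224.680 g → 26.09 wt%.
Difference = 14.33 − 26.09 = -11.76 percentage points.

-11.76 percentage points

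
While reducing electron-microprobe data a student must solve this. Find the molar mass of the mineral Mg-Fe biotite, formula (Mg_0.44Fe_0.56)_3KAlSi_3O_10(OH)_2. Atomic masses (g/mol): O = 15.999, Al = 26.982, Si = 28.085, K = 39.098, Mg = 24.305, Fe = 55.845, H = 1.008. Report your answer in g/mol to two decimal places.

Mg: 1.32 × 24.305 = 32.0826
Fe: 1.68 × 55.845 = 93.8196
K: 1 × 39.098 = 39.0980
Al: 1 × 26.982 = 26.9820
Si: 3 × 28.085 = 84.2550
O: 12 × 15.999 = 191.9880
H: 2 × 1.008 = 2.0160
Summing the contributions gives the formula mass.

470.24 g/mol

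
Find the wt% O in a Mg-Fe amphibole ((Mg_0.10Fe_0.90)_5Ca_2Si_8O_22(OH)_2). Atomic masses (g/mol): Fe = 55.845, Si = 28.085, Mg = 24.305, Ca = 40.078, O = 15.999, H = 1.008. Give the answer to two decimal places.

Formula mass = 0.50*24.305 + 4.50*55.845 + 2*40.078 + 8*28.085 + 24*15.999 + 2*1.008 = 954.283 g/mol, of which 383.976 g is O.
So O makes up 383.976/954.283 = 0.4024 of the mass, i.e. 40.24%.

40.24 mass %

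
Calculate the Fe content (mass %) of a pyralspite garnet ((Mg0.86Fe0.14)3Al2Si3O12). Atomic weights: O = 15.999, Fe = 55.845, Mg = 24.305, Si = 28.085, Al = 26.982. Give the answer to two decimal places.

Formula mass = 2.58*24.305 + 0.42*55.845 + 2*26.982 + 3*28.085 + 12*15.999 = 416.369 g/mol, of which 23.455 g is Fe.
So Fe makes up 23.455/416.369 = 0.0563 of the mass, i.e. 5.63%.

5.63 mass %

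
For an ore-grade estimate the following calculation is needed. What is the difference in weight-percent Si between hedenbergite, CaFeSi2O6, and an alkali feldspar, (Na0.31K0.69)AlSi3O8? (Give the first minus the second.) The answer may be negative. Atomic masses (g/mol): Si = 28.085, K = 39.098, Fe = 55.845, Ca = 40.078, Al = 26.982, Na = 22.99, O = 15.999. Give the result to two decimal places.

-8.18 percentage points

Si in CaFeSi2O6: molar mass 248.087 g/mol; 2×28.085 = 56.170 g → 22.64 wt%.
Si in (Na0.31K0.69)AlSi3O8: molar mass 273.334 g/mol; 3×28.085 = 84.255 g → 30.82 wt%.
Difference = 22.64 − 30.82 = -8.18 percentage points.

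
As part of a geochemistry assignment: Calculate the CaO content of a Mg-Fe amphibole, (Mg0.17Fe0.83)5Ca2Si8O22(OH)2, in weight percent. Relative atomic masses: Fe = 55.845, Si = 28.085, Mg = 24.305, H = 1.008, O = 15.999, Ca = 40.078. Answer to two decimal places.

11.89 wt%

Formula mass = 943.244 g/mol.
2 Ca → 2.0000 mol CaO per formula unit; M(CaO) = 56.077, so CaO mass = 112.154 g.
112.154/943.244 × 100 = 11.89 wt%.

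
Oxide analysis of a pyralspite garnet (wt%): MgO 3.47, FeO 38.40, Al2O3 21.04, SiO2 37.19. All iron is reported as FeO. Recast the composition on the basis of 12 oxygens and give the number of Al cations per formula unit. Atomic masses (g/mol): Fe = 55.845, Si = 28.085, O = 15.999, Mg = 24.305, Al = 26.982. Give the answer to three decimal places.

1.999 Al apfu

3.47 wt% MgO ÷ 40.304 g/mol = 0.08610 mol, giving 0.08610 Mg and 0.08610 O.
38.40 wt% FeO ÷ 71.844 g/mol = 0.53449 mol, giving 0.53449 Fe and 0.53449 O.
21.04 wt% Al2O3 ÷ 101.961 g/mol = 0.20635 mol, giving 0.41270 Al and 0.61905 O.
37.19 wt% SiO2 ÷ 60.083 g/mol = 0.61898 mol, giving 0.61898 Si and 1.23796 O.
Oxygen sums to 2.47760; scaling by 12/2.47760 = 4.84340 puts the formula on 12 O.
Al: 0.41270 × 4.84340 = 1.999 atoms per formula unit.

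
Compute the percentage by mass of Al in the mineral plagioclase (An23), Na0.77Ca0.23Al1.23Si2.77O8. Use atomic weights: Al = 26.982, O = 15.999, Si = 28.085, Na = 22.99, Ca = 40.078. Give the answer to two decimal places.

12.48 wt%

M(Na0.77Ca0.23Al1.23Si2.77O8) = 265.896 g/mol.
Al contributes 1.23 × 26.982 = 33.188 g per mole.
33.188/265.896 = 0.1248 → 12.48%.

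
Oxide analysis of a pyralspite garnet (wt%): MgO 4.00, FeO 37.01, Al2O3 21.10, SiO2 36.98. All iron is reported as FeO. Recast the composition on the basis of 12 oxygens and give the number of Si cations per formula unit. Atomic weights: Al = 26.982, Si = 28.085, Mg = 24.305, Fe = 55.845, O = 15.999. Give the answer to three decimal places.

MgO (M=40.304): mol = 0.09925; Mg = 0.09925, O = 0.09925.
FeO (M=71.844): mol = 0.51514; Fe = 0.51514, O = 0.51514.
Al2O3 (M=101.961): mol = 0.20694; Al = 0.41388, O = 0.62082.
SiO2 (M=60.083): mol = 0.61548; Si = 0.61548, O = 1.23096.
ΣO = 2.46617; factor = 12/ΣO = 4.86584.
Si apfu = 0.61548 × 4.86584 = 2.995.

2.995 Si apfu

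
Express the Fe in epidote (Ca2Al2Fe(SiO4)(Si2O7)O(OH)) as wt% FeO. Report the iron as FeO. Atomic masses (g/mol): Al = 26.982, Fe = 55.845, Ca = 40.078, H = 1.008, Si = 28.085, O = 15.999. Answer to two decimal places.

14.87 wt%

Molar mass of Ca2Al2Fe(SiO4)(Si2O7)O(OH) = 2·40.078 + 2·26.982 + 1·55.845 + 3·28.085 + 13·15.999 + 1·1.008 = 483.215 g/mol.
Each formula unit contains 1 Fe, equivalent to 1/1 = 1.0000 mol FeO.
M(FeO) = 1×55.845 + 1×15.999 = 71.844 g/mol.
Mass of FeO per formula unit = 1.0000 × 71.844 = 71.844 g.
FeO wt% = 71.844 / 483.215 × 100 = 14.87%.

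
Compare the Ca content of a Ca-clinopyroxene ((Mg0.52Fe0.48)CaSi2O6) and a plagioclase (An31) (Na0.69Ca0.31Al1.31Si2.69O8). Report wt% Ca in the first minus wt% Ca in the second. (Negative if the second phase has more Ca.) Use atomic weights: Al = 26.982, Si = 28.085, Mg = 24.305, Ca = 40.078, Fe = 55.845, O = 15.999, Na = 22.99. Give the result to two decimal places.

12.65 percentage points

Ca in (Mg0.52Fe0.48)CaSi2O6: molar mass 231.686 g/mol; 1×40.078 = 40.078 g → 17.30 wt%.
Ca in Na0.69Ca0.31Al1.31Si2.69O8: molar mass 267.174 g/mol; 0.31×40.078 = 12.424 g → 4.65 wt%.
Difference = 17.30 − 4.65 = 12.65 percentage points.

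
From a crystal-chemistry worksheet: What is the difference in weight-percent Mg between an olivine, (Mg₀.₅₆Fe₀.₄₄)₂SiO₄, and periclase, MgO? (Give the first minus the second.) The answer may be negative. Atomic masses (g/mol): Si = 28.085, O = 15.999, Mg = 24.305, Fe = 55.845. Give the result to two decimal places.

First mineral: 27.222 g Mg in 168.446 g formula = 16.16 wt% Mg.
Second mineral: 24.305 g Mg in 40.304 g formula = 60.30 wt% Mg.
16.16% − 60.30% gives a difference of -44.14 percentage points.

-44.14 percentage points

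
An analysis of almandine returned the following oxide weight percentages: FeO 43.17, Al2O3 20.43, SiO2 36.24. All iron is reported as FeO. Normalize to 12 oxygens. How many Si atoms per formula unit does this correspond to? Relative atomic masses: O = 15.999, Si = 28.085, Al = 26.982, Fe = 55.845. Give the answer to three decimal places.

3.005 Si apfu

FeO: 43.17/71.844 = 0.60089 mol → 0.60089 mol Fe, 0.60089 mol O.
Al2O3: 20.43/101.961 = 0.20037 mol → 0.40074 mol Al, 0.60111 mol O.
SiO2: 36.24/60.083 = 0.60317 mol → 0.60317 mol Si, 1.20634 mol O.
Total oxygen = 2.40834 mol. Normalization factor = 12/2.40834 = 4.98269.
Si per 12 O = 0.60317 × 4.98269 = 3.005.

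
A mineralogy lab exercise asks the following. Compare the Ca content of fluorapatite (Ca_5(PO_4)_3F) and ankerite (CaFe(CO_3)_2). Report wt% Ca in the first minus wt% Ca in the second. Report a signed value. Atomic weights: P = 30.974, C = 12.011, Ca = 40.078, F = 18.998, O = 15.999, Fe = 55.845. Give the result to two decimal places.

First mineral: 200.390 g Ca in 504.298 g formula = 39.74 wt% Ca.
Second mineral: 40.078 g Ca in 215.939 g formula = 18.56 wt% Ca.
39.74% − 18.56% gives a difference of 21.18 percentage points.

21.18 percentage points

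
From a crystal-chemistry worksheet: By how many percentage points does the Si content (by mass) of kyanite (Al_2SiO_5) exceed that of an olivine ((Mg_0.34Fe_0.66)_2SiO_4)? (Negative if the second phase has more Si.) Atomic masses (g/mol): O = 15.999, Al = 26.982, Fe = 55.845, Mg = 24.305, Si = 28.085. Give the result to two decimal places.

1.93 percentage points

M(Al_2SiO_5) = 162.044 g/mol, so wt% Si = 28.085/162.044 × 100 = 17.33%.
M((Mg_0.34Fe_0.66)_2SiO_4) = 182.324 g/mol, so wt% Si = 28.085/182.324 × 100 = 15.40%.
17.33 − 15.40 = 1.93 pp.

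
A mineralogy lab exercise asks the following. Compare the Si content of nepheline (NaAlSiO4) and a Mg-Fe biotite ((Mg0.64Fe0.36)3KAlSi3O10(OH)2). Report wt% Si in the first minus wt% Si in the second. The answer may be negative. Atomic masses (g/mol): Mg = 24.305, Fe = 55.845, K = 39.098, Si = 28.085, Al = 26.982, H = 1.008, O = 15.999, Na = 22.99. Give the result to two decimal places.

1.10 percentage points

First mineral: 28.085 g Si in 142.053 g formula = 19.77 wt% Si.
Second mineral: 84.255 g Si in 451.317 g formula = 18.67 wt% Si.
19.77% − 18.67% gives a difference of 1.10 percentage points.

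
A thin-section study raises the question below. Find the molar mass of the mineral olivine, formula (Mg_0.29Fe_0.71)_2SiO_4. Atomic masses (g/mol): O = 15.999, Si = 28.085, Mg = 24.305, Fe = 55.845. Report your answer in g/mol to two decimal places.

185.48 g/mol

M = 0.58×24.305 + 1.42×55.845 + 1×28.085 + 4×15.999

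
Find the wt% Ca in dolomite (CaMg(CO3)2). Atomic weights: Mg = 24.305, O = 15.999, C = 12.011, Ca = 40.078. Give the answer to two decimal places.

Molar mass of CaMg(CO3)2: 1·40.078 + 1·24.305 + 2·12.011 + 6·15.999 = 184.399 g/mol.
Mass of Ca per formula unit: 1 × 40.078 = 40.078 g.
Weight fraction Ca = 40.078 / 184.399 = 0.2173.

21.73 wt%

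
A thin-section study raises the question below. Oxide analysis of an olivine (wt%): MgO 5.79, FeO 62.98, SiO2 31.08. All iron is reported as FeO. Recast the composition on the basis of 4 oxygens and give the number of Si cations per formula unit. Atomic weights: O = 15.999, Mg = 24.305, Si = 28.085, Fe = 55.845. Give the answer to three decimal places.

1.007 Si apfu

MgO: 5.79/40.304 = 0.14366 mol → 0.14366 mol Mg, 0.14366 mol O.
FeO: 62.98/71.844 = 0.87662 mol → 0.87662 mol Fe, 0.87662 mol O.
SiO2: 31.08/60.083 = 0.51728 mol → 0.51728 mol Si, 1.03456 mol O.
Total oxygen = 2.05484 mol. Normalization factor = 4/2.05484 = 1.94662.
Si per 4 O = 0.51728 × 1.94662 = 1.007.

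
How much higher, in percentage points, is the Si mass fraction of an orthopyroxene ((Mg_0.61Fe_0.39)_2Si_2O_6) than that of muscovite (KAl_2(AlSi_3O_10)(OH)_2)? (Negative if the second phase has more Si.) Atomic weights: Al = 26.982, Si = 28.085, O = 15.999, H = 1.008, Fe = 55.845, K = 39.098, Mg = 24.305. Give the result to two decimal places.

First mineral: 56.170 g Si in 225.375 g formula = 24.92 wt% Si.
Second mineral: 84.255 g Si in 398.303 g formula = 21.15 wt% Si.
24.92% − 21.15% gives a difference of 3.77 percentage points.

3.77 percentage points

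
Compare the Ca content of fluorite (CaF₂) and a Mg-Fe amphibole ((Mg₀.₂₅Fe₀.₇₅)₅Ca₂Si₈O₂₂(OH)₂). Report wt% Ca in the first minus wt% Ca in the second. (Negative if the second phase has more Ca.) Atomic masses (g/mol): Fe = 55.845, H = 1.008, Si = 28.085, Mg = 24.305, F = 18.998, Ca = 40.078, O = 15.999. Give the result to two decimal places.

First mineral: 40.078 g Ca in 78.074 g formula = 51.33 wt% Ca.
Second mineral: 80.156 g Ca in 930.628 g formula = 8.61 wt% Ca.
51.33% − 8.61% gives a difference of 42.72 percentage points.

42.72 percentage points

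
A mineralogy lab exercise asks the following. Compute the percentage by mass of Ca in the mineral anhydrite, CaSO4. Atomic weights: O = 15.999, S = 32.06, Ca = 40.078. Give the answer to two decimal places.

Molar mass of CaSO4: 1·40.078 + 1·32.06 + 4·15.999 = 136.134 g/mol.
Mass of Ca per formula unit: 1 × 40.078 = 40.078 g.
Weight fraction Ca = 40.078 / 136.134 = 0.2944.

29.44 wt%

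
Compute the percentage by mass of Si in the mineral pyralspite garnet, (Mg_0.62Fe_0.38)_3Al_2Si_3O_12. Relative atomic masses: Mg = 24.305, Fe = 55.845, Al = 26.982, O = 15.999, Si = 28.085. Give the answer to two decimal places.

Formula mass = 1.86×24.305 + 1.14×55.845 + 2×26.982 + 3×28.085 + 12×15.999 = 439.078 g/mol, of which 84.255 g is Si.
So Si makes up 84.255/439.078 = 0.1919 of the mass, i.e. 19.19%.

19.19 mass %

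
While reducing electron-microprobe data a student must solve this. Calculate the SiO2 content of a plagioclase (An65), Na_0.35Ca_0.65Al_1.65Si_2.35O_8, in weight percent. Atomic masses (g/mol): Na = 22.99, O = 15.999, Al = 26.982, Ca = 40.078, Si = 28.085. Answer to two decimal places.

51.79 wt%

M(Na_0.35Ca_0.65Al_1.65Si_2.35O_8) = 272.609 g/mol; M(SiO2) = 60.083 g/mol.
Moles SiO2 per formula unit = 2.35 Si ÷ 1 = 2.3500.
SiO2 fraction = (2.3500 × 60.083) / 272.609 = 141.195/272.609 = 0.5179.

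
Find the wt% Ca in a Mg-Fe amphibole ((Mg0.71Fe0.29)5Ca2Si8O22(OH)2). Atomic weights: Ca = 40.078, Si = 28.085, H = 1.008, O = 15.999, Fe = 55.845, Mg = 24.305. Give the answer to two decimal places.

9.34 weight percent

Molar mass of (Mg0.71Fe0.29)5Ca2Si8O22(OH)2: 3.55*24.305 + 1.45*55.845 + 2*40.078 + 8*28.085 + 24*15.999 + 2*1.008 = 858.086 g/mol.
Mass of Ca per formula unit: 2 × 40.078 = 80.156 g.
Weight fraction Ca = 80.156 / 858.086 = 0.0934.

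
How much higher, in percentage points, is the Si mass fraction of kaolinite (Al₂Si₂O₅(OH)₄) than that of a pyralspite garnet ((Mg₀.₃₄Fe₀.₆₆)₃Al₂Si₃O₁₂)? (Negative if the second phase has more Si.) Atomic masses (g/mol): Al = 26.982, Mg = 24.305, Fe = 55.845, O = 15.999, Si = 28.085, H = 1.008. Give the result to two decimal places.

First mineral: 56.170 g Si in 258.157 g formula = 21.76 wt% Si.
Second mineral: 84.255 g Si in 465.571 g formula = 18.10 wt% Si.
21.76% − 18.10% gives a difference of 3.66 percentage points.

3.66 percentage points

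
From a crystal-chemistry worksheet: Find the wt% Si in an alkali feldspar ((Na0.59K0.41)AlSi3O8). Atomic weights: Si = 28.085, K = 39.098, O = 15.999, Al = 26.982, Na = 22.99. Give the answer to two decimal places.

31.34 wt%

M((Na0.59K0.41)AlSi3O8) = 268.823 g/mol.
Si contributes 3 × 28.085 = 84.255 g per mole.
84.255/268.823 = 0.3134 → 31.34%.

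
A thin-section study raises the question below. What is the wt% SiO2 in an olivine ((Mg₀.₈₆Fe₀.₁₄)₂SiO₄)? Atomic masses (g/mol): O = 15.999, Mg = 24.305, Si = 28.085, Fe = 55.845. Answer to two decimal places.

Molar mass of (Mg₀.₈₆Fe₀.₁₄)₂SiO₄ = 1.72*24.305 + 0.28*55.845 + 1*28.085 + 4*15.999 = 149.522 g/mol.
Each formula unit contains 1 Si, equivalent to 1/1 = 1.0000 mol SiO2.
M(SiO2) = 1×28.085 + 2×15.999 = 60.083 g/mol.
Mass of SiO2 per formula unit = 1.0000 × 60.083 = 60.083 g.
SiO2 wt% = 60.083 / 149.522 × 100 = 40.18%.

40.18 wt%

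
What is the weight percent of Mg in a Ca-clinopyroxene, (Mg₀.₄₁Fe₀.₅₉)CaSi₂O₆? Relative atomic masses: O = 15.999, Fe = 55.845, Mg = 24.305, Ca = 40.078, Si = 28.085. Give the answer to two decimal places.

4.24 weight percent

Molar mass of (Mg₀.₄₁Fe₀.₅₉)CaSi₂O₆: 0.41*24.305 + 0.59*55.845 + 1*40.078 + 2*28.085 + 6*15.999 = 235.156 g/mol.
Mass of Mg per formula unit: 0.41 × 24.305 = 9.965 g.
Weight fraction Mg = 9.965 / 235.156 = 0.0424.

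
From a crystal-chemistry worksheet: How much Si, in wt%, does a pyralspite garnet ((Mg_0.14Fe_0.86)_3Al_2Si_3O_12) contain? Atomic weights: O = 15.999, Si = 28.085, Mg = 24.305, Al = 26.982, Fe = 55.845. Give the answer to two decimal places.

17.39 wt%

Formula mass = 0.42·24.305 + 2.58·55.845 + 2·26.982 + 3·28.085 + 12·15.999 = 484.495 g/mol, of which 84.255 g is Si.
So Si makes up 84.255/484.495 = 0.1739 of the mass, i.e. 17.39%.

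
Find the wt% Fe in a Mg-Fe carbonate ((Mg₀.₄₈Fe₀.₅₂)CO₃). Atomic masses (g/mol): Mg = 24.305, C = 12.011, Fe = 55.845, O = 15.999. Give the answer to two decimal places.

Formula mass = 0.48×24.305 + 0.52×55.845 + 1×12.011 + 3×15.999 = 100.714 g/mol, of which 29.039 g is Fe.
So Fe makes up 29.039/100.714 = 0.2883 of the mass, i.e. 28.83%.

28.83 mass %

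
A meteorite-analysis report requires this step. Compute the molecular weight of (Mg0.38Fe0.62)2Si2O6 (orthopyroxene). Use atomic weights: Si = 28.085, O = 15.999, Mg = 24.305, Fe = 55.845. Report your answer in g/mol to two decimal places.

239.88 g/mol

The formula mass is the sum 0.76*24.305 + 1.24*55.845 + 2*28.085 + 6*15.999.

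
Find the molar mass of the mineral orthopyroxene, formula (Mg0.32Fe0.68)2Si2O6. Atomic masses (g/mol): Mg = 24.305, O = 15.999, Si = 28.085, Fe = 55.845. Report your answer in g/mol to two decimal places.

243.67 g/mol

Mg: 0.64 × 24.305 = 15.5552
Fe: 1.36 × 55.845 = 75.9492
Si: 2 × 28.085 = 56.1700
O: 6 × 15.999 = 95.9940
Summing the contributions gives the formula mass.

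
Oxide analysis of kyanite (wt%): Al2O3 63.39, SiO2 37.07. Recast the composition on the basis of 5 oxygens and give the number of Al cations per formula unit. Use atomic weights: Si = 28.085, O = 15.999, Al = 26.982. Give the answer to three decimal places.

2.006 Al apfu

63.39 wt% Al2O3 ÷ 101.961 g/mol = 0.62171 mol, giving 1.24342 Al and 1.86513 O.
37.07 wt% SiO2 ÷ 60.083 g/mol = 0.61698 mol, giving 0.61698 Si and 1.23396 O.
Oxygen sums to 3.09909; scaling by 5/3.09909 = 1.61338 puts the formula on 5 O.
Al: 1.24342 × 1.61338 = 2.006 atoms per formula unit.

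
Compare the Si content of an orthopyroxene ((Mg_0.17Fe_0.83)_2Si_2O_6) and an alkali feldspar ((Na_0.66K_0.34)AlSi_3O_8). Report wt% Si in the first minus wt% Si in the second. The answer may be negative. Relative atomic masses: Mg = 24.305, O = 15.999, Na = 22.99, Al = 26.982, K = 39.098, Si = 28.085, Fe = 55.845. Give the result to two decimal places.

-9.28 percentage points

Si in (Mg_0.17Fe_0.83)_2Si_2O_6: molar mass 253.130 g/mol; 2×28.085 = 56.170 g → 22.19 wt%.
Si in (Na_0.66K_0.34)AlSi_3O_8: molar mass 267.696 g/mol; 3×28.085 = 84.255 g → 31.47 wt%.
Difference = 22.19 − 31.47 = -9.28 percentage points.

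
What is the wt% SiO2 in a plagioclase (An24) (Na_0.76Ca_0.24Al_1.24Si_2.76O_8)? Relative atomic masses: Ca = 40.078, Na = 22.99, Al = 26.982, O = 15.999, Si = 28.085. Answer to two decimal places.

Formula mass = 266.055 g/mol.
2.76 Si → 2.7600 mol SiO2 per formula unit; M(SiO2) = 60.083, so SiO2 mass = 165.829 g.
165.829/266.055 × 100 = 62.33 wt%.

62.33 wt%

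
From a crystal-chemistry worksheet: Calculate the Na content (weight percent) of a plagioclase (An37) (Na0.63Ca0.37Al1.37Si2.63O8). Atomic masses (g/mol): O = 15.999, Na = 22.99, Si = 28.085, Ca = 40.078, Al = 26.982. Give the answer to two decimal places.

Molar mass of Na0.63Ca0.37Al1.37Si2.63O8: 0.63×22.99 + 0.37×40.078 + 1.37×26.982 + 2.63×28.085 + 8×15.999 = 268.133 g/mol.
Mass of Na per formula unit: 0.63 × 22.99 = 14.484 g.
Weight fraction Na = 14.484 / 268.133 = 0.0540.

5.40 weight percent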